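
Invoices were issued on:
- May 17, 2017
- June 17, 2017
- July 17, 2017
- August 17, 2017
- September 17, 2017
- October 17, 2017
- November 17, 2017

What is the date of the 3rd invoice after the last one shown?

February 17, 2018

Each date is the 17th; the gaps (31, 30, 31, 31, 30, 31) track the month lengths.
The rule is the 17th of each month.
December 2017: December 17, 2017.
January 2018: January 17, 2018.
Next: February 2018 → February 17, 2018.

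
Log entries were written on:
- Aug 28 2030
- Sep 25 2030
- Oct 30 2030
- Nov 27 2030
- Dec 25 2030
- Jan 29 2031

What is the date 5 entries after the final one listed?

Jun 25 2031

All Wednesdays; the gaps (28, 35, 28, 28, 35) vary with month length.
This is the last Wednesday of each month.
February 2031 ends with Wednesday Feb 26 2031.
March 2031 ends with Wednesday Mar 26 2031.
April 2031 ends with Wednesday Apr 30 2031.
May 2031 ends with Wednesday May 28 2031.
June 2031 ends with Wednesday Jun 25 2031.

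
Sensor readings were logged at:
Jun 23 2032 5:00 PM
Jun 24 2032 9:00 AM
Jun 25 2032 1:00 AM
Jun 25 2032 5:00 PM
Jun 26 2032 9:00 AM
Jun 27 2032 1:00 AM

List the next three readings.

Spacing: 16, 16, 16, 16, 16 h — constant 16 h.
Jun 27 2032 1:00 AM + 16 h = Jun 27 2032 5:00 PM.
Jun 27 2032 5:00 PM + 16 h = Jun 28 2032 9:00 AM.
Jun 28 2032 9:00 AM + 16 h = Jun 29 2032 1:00 AM.

Jun 27 2032 5:00 PM, Jun 28 2032 9:00 AM, Jun 29 2032 1:00 AM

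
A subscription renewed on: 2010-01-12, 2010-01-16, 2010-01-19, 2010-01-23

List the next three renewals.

2010-01-26, 2010-01-30, 2010-02-02

The gap pattern 4, 3, 4 repeats every 2 events.
These are the Tuesdays and Saturdays of each week.
The following Tuesday is 2010-01-26.
The following Saturday is 2010-01-30.
The following Tuesday is 2010-02-02.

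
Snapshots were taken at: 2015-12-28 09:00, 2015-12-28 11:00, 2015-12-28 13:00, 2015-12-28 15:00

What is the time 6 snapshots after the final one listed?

The interval is a steady 2 hours (2, 2, 2).
2015-12-28 15:00 + 2 h = 2015-12-28 17:00.
2015-12-28 17:00 + 2 h = 2015-12-28 19:00.
2015-12-28 19:00 + 2 h = 2015-12-28 21:00.
2015-12-28 21:00 + 2 h = 2015-12-28 23:00.
2015-12-28 23:00 + 2 h = 2015-12-29 01:00.
2015-12-29 01:00 + 2 h = 2015-12-29 03:00.

2015-12-29 03:00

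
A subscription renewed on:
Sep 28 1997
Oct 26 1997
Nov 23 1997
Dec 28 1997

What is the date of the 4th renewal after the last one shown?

All dates are Sundays, 28, 28, 35 days apart.
Specifically, the 4th Sunday of each month.
4th Sunday of January 1998: Jan 25 1998.
4th Sunday of February 1998: Feb 22 1998.
March 1998 — 4th Sunday is Mar 22 1998.
April 1998 — 4th Sunday is Apr 26 1998.

Apr 26 1998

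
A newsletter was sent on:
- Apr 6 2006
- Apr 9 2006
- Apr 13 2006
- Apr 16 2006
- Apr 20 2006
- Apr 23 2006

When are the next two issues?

Apr 27 2006, Apr 30 2006

Every event lands on a Thursday or Sunday (gaps cycle 3, 4, 3, 4, 3).
So the schedule is: every Thursday and Sunday.
Next Thursday: Apr 27 2006.
Next Sunday: Apr 30 2006.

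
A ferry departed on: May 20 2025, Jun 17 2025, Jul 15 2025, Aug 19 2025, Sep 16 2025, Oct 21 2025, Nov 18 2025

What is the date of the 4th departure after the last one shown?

Mar 17 2026

These are Tuesdays at 28- or 35-day spacing (28, 28, 35, 28, 35, 28).
The pattern: 3rd Tuesday of the month.
December 2025 — 3rd Tuesday is Dec 16 2025.
3rd Tuesday of January 2026: Jan 20 2026.
February 2026 — 3rd Tuesday is Feb 17 2026.
March 2026 — 3rd Tuesday is Mar 17 2026.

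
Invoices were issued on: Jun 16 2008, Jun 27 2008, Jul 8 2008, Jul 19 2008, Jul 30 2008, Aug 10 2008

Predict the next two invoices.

Every event comes 11 days after the last (11, 11, 11, 11, 11).
Aug 10 2008 + 11 days = Aug 21 2008.
Aug 21 2008 + 11 days = Sep 1 2008.

Aug 21 2008, Sep 1 2008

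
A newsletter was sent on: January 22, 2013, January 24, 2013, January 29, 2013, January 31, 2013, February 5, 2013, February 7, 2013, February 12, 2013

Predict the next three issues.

February 14, 2013; February 19, 2013; February 21, 2013

The gap pattern 2, 5, 2, 5, 2, 5 repeats every 2 events.
These are the Tuesdays and Thursdays of each week.
Next Thursday: February 14, 2013.
Next Tuesday: February 19, 2013.
Next Thursday: February 21, 2013.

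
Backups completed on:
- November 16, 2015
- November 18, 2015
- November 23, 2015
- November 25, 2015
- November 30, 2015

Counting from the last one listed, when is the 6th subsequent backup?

December 21, 2015

The gap pattern 2, 5, 2, 5 repeats every 2 events.
These are the Mondays and Wednesdays of each week.
The following Wednesday is December 2, 2015.
Next Monday: December 7, 2015.
Next Wednesday: December 9, 2015.
The following Monday is December 14, 2015.
Next Wednesday: December 16, 2015.
The following Monday is December 21, 2015.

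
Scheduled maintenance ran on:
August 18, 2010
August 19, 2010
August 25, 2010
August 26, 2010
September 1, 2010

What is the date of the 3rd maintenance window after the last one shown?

Every event lands on a Wednesday or Thursday (gaps cycle 1, 6, 1, 6).
So the schedule is: every Wednesday and Thursday.
Next Thursday: September 2, 2010.
Next Wednesday: September 8, 2010.
Next Thursday: September 9, 2010.

September 9, 2010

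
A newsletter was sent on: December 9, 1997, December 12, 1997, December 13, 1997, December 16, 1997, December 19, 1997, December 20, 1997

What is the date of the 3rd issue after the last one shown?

December 27, 1997

Every event lands on a Tuesday or Friday or Saturday (gaps cycle 3, 1, 3, 3, 1).
So the schedule is: every Tuesday, Friday and Saturday.
The following Tuesday is December 23, 1997.
The following Friday is December 26, 1997.
The following Saturday is December 27, 1997.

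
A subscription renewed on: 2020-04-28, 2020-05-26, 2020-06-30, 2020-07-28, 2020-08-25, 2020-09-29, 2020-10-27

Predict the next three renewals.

2020-11-24, 2020-12-29, 2021-01-26

These are Tuesdays with 28, 35, 28, 28, 35, 28-day gaps.
Each is the final Tuesday of its month — 2020-06-30 is past the 28th, so '4th Tuesday' doesn't fit.
November 2020 ends with Tuesday 2020-11-24.
December 2020 ends with Tuesday 2020-12-29.
Last Tuesday of January 2021: 2021-01-26.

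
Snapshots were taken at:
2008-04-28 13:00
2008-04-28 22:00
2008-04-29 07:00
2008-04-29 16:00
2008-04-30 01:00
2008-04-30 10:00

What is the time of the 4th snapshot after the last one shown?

Spacing: 9, 9, 9, 9, 9 h — constant 9 h.
2008-04-30 10:00 + 9 h = 2008-04-30 19:00.
2008-04-30 19:00 + 9 h = 2008-05-01 04:00.
2008-05-01 04:00 + 9 h = 2008-05-01 13:00.
2008-05-01 13:00 + 9 h = 2008-05-01 22:00.

2008-05-01 22:00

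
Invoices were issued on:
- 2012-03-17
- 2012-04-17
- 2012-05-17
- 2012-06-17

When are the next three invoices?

2012-07-17, 2012-08-17, 2012-09-17

Each date is the 17th; the gaps (31, 30, 31) track the month lengths.
The rule is the 17th of each month.
July 2012: 2012-07-17.
Next: August 2012 → 2012-08-17.
September 2012: 2012-09-17.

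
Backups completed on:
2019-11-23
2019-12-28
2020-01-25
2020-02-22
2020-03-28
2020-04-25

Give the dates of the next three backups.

Gaps: 35, 28, 28, 35, 28 days — a mix of 28 and 35. Every date is a Saturday.
Each is the 4th Saturday of its month.
May 2020 — 4th Saturday is 2020-05-23.
4th Saturday of June 2020: 2020-06-27.
July 2020 — 4th Saturday is 2020-07-25.

2020-05-23, 2020-06-27, 2020-07-25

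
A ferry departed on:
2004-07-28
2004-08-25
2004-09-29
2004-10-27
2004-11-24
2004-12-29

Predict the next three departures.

2005-01-26, 2005-02-23, 2005-03-30

Every date is a Wednesday; gaps 28, 35, 28, 28, 35 days.
Each is the last Wednesday of its month (at least one falls on the 29th or later, ruling out '4th Wednesday').
January 2005 ends with Wednesday 2005-01-26.
February 2005 ends with Wednesday 2005-02-23.
March 2005 ends with Wednesday 2005-03-30.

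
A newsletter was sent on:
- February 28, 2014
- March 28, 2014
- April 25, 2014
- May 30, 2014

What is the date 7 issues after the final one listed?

December 26, 2014

These are Fridays with 28, 28, 35-day gaps.
Each is the final Friday of its month — May 30, 2014 is past the 28th, so '4th Friday' doesn't fit.
Last Friday of June 2014: June 27, 2014.
July 2014 ends with Friday July 25, 2014.
Last Friday of August 2014: August 29, 2014.
Last Friday of September 2014: September 26, 2014.
October 2014 ends with Friday October 31, 2014.
November 2014 ends with Friday November 28, 2014.
December 2014 ends with Friday December 26, 2014.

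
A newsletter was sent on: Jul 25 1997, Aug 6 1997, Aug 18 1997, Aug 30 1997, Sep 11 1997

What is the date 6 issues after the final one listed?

Every event comes 12 days after the last (12, 12, 12, 12).
Sep 11 1997 + 12 days = Sep 23 1997.
Sep 23 1997 + 12 days = Oct 5 1997.
Oct 5 1997 + 12 days = Oct 17 1997.
Oct 17 1997 + 12 days = Oct 29 1997.
Oct 29 1997 + 12 days = Nov 10 1997.
Nov 10 1997 + 12 days = Nov 22 1997.

Nov 22 1997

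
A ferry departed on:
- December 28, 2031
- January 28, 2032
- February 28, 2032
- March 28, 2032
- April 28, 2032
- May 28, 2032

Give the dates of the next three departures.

Gaps: 31, 31, 29, 31, 30 days — not constant. Every event is on the 28th of the month.
Pattern: the 28th of each month.
June 2032: June 28, 2032.
Next: July 2032 → July 28, 2032.
August 2032: August 28, 2032.

June 28, 2032; July 28, 2032; August 28, 2032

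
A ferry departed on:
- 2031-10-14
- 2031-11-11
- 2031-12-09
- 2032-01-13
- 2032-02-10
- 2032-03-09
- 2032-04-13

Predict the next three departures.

These are Tuesdays at 28- or 35-day spacing (28, 28, 35, 28, 28, 35).
The pattern: 2nd Tuesday of the month.
2nd Tuesday of May 2032: 2032-05-11.
June 2032 — 2nd Tuesday is 2032-06-08.
July 2032 — 2nd Tuesday is 2032-07-13.

2032-05-11, 2032-06-08, 2032-07-13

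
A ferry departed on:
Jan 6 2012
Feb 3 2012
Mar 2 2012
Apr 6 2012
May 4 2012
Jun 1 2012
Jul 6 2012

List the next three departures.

Aug 3 2012, Sep 7 2012, Oct 5 2012

Gaps: 28, 28, 35, 28, 28, 35 days — a mix of 28 and 35. Every date is a Friday.
Each is the 1st Friday of its month.
1st Friday of August 2012: Aug 3 2012.
1st Friday of September 2012: Sep 7 2012.
1st Friday of October 2012: Oct 5 2012.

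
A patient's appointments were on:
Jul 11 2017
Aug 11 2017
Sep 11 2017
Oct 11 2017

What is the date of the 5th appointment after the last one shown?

Gaps: 31, 31, 30 days — not constant. Every event is on the 11th of the month.
Pattern: the 11th of each month.
Next: November 2017 → Nov 11 2017.
December 2017: Dec 11 2017.
January 2018: Jan 11 2018.
February 2018: Feb 11 2018.
Next: March 2018 → Mar 11 2018.

Mar 11 2018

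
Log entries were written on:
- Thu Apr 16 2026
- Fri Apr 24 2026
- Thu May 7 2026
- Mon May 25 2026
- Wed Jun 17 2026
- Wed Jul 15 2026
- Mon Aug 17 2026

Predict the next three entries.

Gaps: 8, 13, 18, 23, 28, 33 days — each gap is 5 larger than the previous one.
Next gap: 38 days. Mon Aug 17 2026 + 38 days = Thu Sep 24 2026.
Next gap: 43 days. Thu Sep 24 2026 + 43 days = Fri Nov 6 2026.
Next gap: 48 days. Fri Nov 6 2026 + 48 days = Thu Dec 24 2026.

Thu Sep 24 2026, Fri Nov 6 2026, Thu Dec 24 2026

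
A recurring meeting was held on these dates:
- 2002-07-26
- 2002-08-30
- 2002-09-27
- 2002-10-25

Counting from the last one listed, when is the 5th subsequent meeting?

2003-03-28

Every date is a Friday; gaps 35, 28, 28 days.
Each is the last Friday of its month (at least one falls on the 29th or later, ruling out '4th Friday').
November 2002 ends with Friday 2002-11-29.
Last Friday of December 2002: 2002-12-27.
Last Friday of January 2003: 2003-01-31.
Last Friday of February 2003: 2003-02-28.
Last Friday of March 2003: 2003-03-28.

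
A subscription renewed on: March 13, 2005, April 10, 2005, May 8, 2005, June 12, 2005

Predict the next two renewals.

July 10, 2005; August 14, 2005

These are Sundays at 28- or 35-day spacing (28, 28, 35).
The pattern: 2nd Sunday of the month.
2nd Sunday of July 2005: July 10, 2005.
2nd Sunday of August 2005: August 14, 2005.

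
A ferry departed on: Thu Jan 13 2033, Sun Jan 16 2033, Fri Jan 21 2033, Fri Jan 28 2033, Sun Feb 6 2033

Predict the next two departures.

Intervals are 3, 5, 7, 9 days — an arithmetic progression with common difference 2.
Next gap: 11 days. Sun Feb 6 2033 + 11 days = Thu Feb 17 2033.
Next gap: 13 days. Thu Feb 17 2033 + 13 days = Wed Mar 2 2033.

Thu Feb 17 2033, Wed Mar 2 2033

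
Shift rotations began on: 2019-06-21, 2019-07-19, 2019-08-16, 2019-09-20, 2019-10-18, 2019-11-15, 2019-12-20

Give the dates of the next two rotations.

These are Fridays at 28- or 35-day spacing (28, 28, 35, 28, 28, 35).
The pattern: 3rd Friday of the month.
January 2020 — 3rd Friday is 2020-01-17.
February 2020 — 3rd Friday is 2020-02-21.

2020-01-17, 2020-02-21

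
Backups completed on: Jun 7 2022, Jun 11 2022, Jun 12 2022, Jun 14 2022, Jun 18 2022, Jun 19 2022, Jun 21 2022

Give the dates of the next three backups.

Gaps: 4, 1, 2, 4, 1, 2 days — not constant, but cyclic with period 3.
The events fall on every Tuesday, Saturday and Sunday.
The following Saturday is Jun 25 2022.
Next Sunday: Jun 26 2022.
The following Tuesday is Jun 28 2022.

Jun 25 2022, Jun 26 2022, Jun 28 2022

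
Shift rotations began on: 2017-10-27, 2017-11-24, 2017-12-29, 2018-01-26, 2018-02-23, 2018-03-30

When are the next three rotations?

2018-04-27, 2018-05-25, 2018-06-29

All Fridays; the gaps (28, 35, 28, 28, 35) vary with month length.
This is the last Friday of each month.
April 2018 ends with Friday 2018-04-27.
Last Friday of May 2018: 2018-05-25.
June 2018 ends with Friday 2018-06-29.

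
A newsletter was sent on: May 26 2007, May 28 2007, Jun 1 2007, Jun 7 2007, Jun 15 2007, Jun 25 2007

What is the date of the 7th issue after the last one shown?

Intervals are 2, 4, 6, 8, 10 days — an arithmetic progression with common difference 2.
Next gap: 12 days. Jun 25 2007 + 12 days = Jul 7 2007.
Next gap: 14 days. Jul 7 2007 + 14 days = Jul 21 2007.
Next gap: 16 days. Jul 21 2007 + 16 days = Aug 6 2007.
Next gap: 18 days. Aug 6 2007 + 18 days = Aug 24 2007.
Next gap: 20 days. Aug 24 2007 + 20 days = Sep 13 2007.
Next gap: 22 days. Sep 13 2007 + 22 days = Oct 5 2007.
Next gap: 24 days. Oct 5 2007 + 24 days = Oct 29 2007.

Oct 29 2007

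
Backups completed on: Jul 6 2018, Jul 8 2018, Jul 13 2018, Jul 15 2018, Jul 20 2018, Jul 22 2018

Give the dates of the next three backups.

Jul 27 2018, Jul 29 2018, Aug 3 2018

The gap pattern 2, 5, 2, 5, 2 repeats every 2 events.
These are the Fridays and Sundays of each week.
The following Friday is Jul 27 2018.
The following Sunday is Jul 29 2018.
Next Friday: Aug 3 2018.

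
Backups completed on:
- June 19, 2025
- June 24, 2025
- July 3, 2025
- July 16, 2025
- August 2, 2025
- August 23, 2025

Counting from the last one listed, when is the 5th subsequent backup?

February 4, 2026

Intervals are 5, 9, 13, 17, 21 days — an arithmetic progression with common difference 4.
Next gap: 25 days. August 23, 2025 + 25 days = September 17, 2025.
Next gap: 29 days. September 17, 2025 + 29 days = October 16, 2025.
Next gap: 33 days. October 16, 2025 + 33 days = November 18, 2025.
Next gap: 37 days. November 18, 2025 + 37 days = December 25, 2025.
Next gap: 41 days. December 25, 2025 + 41 days = February 4, 2026.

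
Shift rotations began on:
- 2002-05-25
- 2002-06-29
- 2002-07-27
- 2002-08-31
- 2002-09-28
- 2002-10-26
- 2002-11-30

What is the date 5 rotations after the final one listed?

Every date is a Saturday; gaps 35, 28, 35, 28, 28, 35 days.
Each is the last Saturday of its month (at least one falls on the 29th or later, ruling out '4th Saturday').
December 2002 ends with Saturday 2002-12-28.
January 2003 ends with Saturday 2003-01-25.
Last Saturday of February 2003: 2003-02-22.
March 2003 ends with Saturday 2003-03-29.
Last Saturday of April 2003: 2003-04-26.

2003-04-26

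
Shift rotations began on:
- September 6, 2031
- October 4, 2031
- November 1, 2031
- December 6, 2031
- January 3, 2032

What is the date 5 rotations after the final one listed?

June 5, 2032

All dates are Saturdays, 28, 28, 35, 28 days apart.
Specifically, the 1st Saturday of each month.
1st Saturday of February 2032: February 7, 2032.
1st Saturday of March 2032: March 6, 2032.
1st Saturday of April 2032: April 3, 2032.
May 2032 — 1st Saturday is May 1, 2032.
1st Saturday of June 2032: June 5, 2032.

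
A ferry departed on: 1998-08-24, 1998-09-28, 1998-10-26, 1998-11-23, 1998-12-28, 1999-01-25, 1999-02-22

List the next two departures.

1999-03-22, 1999-04-26

These are Mondays at 28- or 35-day spacing (35, 28, 28, 35, 28, 28).
The pattern: 4th Monday of the month.
March 1999 — 4th Monday is 1999-03-22.
April 1999 — 4th Monday is 1999-04-26.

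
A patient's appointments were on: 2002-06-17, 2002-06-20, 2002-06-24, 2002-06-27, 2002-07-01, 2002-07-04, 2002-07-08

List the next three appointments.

2002-07-11, 2002-07-15, 2002-07-18

The gap pattern 3, 4, 3, 4, 3, 4 repeats every 2 events.
These are the Mondays and Thursdays of each week.
Next Thursday: 2002-07-11.
The following Monday is 2002-07-15.
The following Thursday is 2002-07-18.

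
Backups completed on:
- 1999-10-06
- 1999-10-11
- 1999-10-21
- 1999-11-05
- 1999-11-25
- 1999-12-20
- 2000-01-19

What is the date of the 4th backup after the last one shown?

Intervals are 5, 10, 15, 20, 25, 30 days — an arithmetic progression with common difference 5.
Next gap: 35 days. 2000-01-19 + 35 days = 2000-02-23.
Next gap: 40 days. 2000-02-23 + 40 days = 2000-04-03.
Next gap: 45 days. 2000-04-03 + 45 days = 2000-05-18.
Next gap: 50 days. 2000-05-18 + 50 days = 2000-07-07.

2000-07-07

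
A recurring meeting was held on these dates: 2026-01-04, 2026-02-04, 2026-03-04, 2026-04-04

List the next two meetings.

2026-05-04, 2026-06-04

Gaps: 31, 28, 31 days — not constant. Every event is on the 4th of the month.
Pattern: the 4th of each month.
May 2026: 2026-05-04.
June 2026: 2026-06-04.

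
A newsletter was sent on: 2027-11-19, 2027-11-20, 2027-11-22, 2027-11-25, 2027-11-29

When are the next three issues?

2027-12-04, 2027-12-10, 2027-12-17

Gaps: 1, 2, 3, 4 days — each gap is 1 larger than the previous one.
Next gap: 5 days. 2027-11-29 + 5 days = 2027-12-04.
Next gap: 6 days. 2027-12-04 + 6 days = 2027-12-10.
Next gap: 7 days. 2027-12-10 + 7 days = 2027-12-17.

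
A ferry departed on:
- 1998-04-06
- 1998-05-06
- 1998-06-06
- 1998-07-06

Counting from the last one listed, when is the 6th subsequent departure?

1999-01-06

Gaps: 30, 31, 30 days — not constant. Every event is on the 6th of the month.
Pattern: the 6th of each month.
August 1998: 1998-08-06.
Next: September 1998 → 1998-09-06.
October 1998: 1998-10-06.
November 1998: 1998-11-06.
December 1998: 1998-12-06.
Next: January 1999 → 1999-01-06.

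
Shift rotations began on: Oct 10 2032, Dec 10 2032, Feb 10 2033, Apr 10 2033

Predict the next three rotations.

Jun 10 2033, Aug 10 2033, Oct 10 2033

Each date is the 10th; the gaps (61, 62, 59) track the month lengths.
The rule is the 10th of every 2 months.
June 2033: Jun 10 2033.
August 2033: Aug 10 2033.
Next: October 2033 → Oct 10 2033.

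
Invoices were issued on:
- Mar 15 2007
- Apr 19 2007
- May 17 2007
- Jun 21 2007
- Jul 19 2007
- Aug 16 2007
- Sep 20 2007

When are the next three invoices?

All dates are Thursdays, 35, 28, 35, 28, 28, 35 days apart.
Specifically, the 3rd Thursday of each month.
3rd Thursday of October 2007: Oct 18 2007.
November 2007 — 3rd Thursday is Nov 15 2007.
3rd Thursday of December 2007: Dec 20 2007.

Oct 18 2007, Nov 15 2007, Dec 20 2007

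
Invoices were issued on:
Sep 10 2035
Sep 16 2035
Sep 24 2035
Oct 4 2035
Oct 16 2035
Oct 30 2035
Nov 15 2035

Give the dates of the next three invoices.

The spacing grows by 2 each time: 6, 8, 10, 12, 14, 16 days.
Next gap: 18 days. Nov 15 2035 + 18 days = Dec 3 2035.
Next gap: 20 days. Dec 3 2035 + 20 days = Dec 23 2035.
Next gap: 22 days. Dec 23 2035 + 22 days = Jan 14 2036.

Dec 3 2035, Dec 23 2035, Jan 14 2036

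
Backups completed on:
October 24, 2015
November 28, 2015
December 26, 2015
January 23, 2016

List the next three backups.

Gaps: 35, 28, 28 days — a mix of 28 and 35. Every date is a Saturday.
Each is the 4th Saturday of its month.
4th Saturday of February 2016: February 27, 2016.
4th Saturday of March 2016: March 26, 2016.
4th Saturday of April 2016: April 23, 2016.

February 27, 2016; March 26, 2016; April 23, 2016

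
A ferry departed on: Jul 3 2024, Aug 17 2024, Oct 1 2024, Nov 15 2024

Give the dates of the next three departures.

Gaps between consecutive events: 45, 45, 45 days — a constant 45-day interval.
Nov 15 2024 + 45 days = Dec 30 2024.
Dec 30 2024 + 45 days = Feb 13 2025.
Feb 13 2025 + 45 days = Mar 30 2025.

Dec 30 2024, Feb 13 2025, Mar 30 2025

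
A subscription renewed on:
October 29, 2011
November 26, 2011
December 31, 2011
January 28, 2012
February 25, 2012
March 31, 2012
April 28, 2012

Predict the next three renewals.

May 26, 2012; June 30, 2012; July 28, 2012

These are Saturdays with 28, 35, 28, 28, 35, 28-day gaps.
Each is the final Saturday of its month — October 29, 2011 is past the 28th, so '4th Saturday' doesn't fit.
Last Saturday of May 2012: May 26, 2012.
Last Saturday of June 2012: June 30, 2012.
Last Saturday of July 2012: July 28, 2012.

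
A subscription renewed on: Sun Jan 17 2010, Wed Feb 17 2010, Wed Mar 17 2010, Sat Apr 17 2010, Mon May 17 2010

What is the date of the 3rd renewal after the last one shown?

Each date is the 17th; the gaps (31, 28, 31, 30) track the month lengths.
The rule is the 17th of each month.
Next: June 2010 → Thu Jun 17 2010.
July 2010: Sat Jul 17 2010.
August 2010: Tue Aug 17 2010.

Tue Aug 17 2010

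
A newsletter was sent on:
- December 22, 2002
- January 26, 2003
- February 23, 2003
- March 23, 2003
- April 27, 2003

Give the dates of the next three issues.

May 25, 2003; June 22, 2003; July 27, 2003

All dates are Sundays, 35, 28, 28, 35 days apart.
Specifically, the 4th Sunday of each month.
4th Sunday of May 2003: May 25, 2003.
June 2003 — 4th Sunday is June 22, 2003.
July 2003 — 4th Sunday is July 27, 2003.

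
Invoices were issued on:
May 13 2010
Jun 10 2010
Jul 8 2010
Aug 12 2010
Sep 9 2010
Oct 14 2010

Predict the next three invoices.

Nov 11 2010, Dec 9 2010, Jan 13 2011

Gaps: 28, 28, 35, 28, 35 days — a mix of 28 and 35. Every date is a Thursday.
Each is the 2nd Thursday of its month.
November 2010 — 2nd Thursday is Nov 11 2010.
December 2010 — 2nd Thursday is Dec 9 2010.
2nd Thursday of January 2011: Jan 13 2011.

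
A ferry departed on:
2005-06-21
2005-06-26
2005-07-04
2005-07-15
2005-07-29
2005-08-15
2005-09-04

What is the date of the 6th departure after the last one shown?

2006-03-06

The spacing grows by 3 each time: 5, 8, 11, 14, 17, 20 days.
Next gap: 23 days. 2005-09-04 + 23 days = 2005-09-27.
Next gap: 26 days. 2005-09-27 + 26 days = 2005-10-23.
Next gap: 29 days. 2005-10-23 + 29 days = 2005-11-21.
Next gap: 32 days. 2005-11-21 + 32 days = 2005-12-23.
Next gap: 35 days. 2005-12-23 + 35 days = 2006-01-27.
Next gap: 38 days. 2006-01-27 + 38 days = 2006-03-06.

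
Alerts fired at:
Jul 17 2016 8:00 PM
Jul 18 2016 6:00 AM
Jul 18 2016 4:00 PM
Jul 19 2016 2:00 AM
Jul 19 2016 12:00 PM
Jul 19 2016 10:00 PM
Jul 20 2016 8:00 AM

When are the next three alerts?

Gaps: 10, 10, 10, 10, 10, 10 hours — each event is 10 hours after the previous one.
Jul 20 2016 8:00 AM + 10 h = Jul 20 2016 6:00 PM.
Jul 20 2016 6:00 PM + 10 h = Jul 21 2016 4:00 AM.
Jul 21 2016 4:00 AM + 10 h = Jul 21 2016 2:00 PM.

Jul 20 2016 6:00 PM, Jul 21 2016 4:00 AM, Jul 21 2016 2:00 PM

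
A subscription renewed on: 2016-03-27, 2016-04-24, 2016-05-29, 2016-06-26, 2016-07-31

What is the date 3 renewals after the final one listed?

Every date is a Sunday; gaps 28, 35, 28, 35 days.
Each is the last Sunday of its month (at least one falls on the 29th or later, ruling out '4th Sunday').
August 2016 ends with Sunday 2016-08-28.
September 2016 ends with Sunday 2016-09-25.
October 2016 ends with Sunday 2016-10-30.

2016-10-30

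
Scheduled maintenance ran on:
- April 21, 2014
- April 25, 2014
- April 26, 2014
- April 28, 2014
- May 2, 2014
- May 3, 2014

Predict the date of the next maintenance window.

Every event lands on a Monday or Friday or Saturday (gaps cycle 4, 1, 2, 4, 1).
So the schedule is: every Monday, Friday and Saturday.
The following Monday is May 5, 2014.

May 5, 2014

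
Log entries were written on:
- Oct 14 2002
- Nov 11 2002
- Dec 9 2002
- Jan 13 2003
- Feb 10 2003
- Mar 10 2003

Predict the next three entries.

Apr 14 2003, May 12 2003, Jun 9 2003

These are Mondays at 28- or 35-day spacing (28, 28, 35, 28, 28).
The pattern: 2nd Monday of the month.
2nd Monday of April 2003: Apr 14 2003.
May 2003 — 2nd Monday is May 12 2003.
June 2003 — 2nd Monday is Jun 9 2003.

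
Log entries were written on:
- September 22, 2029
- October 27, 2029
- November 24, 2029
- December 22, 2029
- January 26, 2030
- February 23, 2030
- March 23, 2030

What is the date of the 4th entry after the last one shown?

All dates are Saturdays, 35, 28, 28, 35, 28, 28 days apart.
Specifically, the 4th Saturday of each month.
4th Saturday of April 2030: April 27, 2030.
4th Saturday of May 2030: May 25, 2030.
4th Saturday of June 2030: June 22, 2030.
July 2030 — 4th Saturday is July 27, 2030.

July 27, 2030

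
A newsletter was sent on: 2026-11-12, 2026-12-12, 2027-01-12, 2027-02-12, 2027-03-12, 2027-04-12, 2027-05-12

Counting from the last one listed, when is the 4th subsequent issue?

The day-of-month is always 12 (30, 31, 31, 28, 31, 30 days between events).
So this recurs on the 12th of each month.
Next: June 2027 → 2027-06-12.
Next: July 2027 → 2027-07-12.
August 2027: 2027-08-12.
September 2027: 2027-09-12.

2027-09-12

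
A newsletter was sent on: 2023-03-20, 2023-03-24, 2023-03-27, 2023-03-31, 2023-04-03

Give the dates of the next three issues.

The gap pattern 4, 3, 4, 3 repeats every 2 events.
These are the Mondays and Fridays of each week.
The following Friday is 2023-04-07.
Next Monday: 2023-04-10.
Next Friday: 2023-04-14.

2023-04-07, 2023-04-10, 2023-04-14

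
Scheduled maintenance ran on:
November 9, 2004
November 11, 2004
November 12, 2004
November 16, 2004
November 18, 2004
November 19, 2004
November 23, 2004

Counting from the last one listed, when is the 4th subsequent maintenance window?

December 2, 2004

The gap pattern 2, 1, 4, 2, 1, 4 repeats every 3 events.
These are the Tuesdays, Thursdays and Fridays of each week.
Next Thursday: November 25, 2004.
The following Friday is November 26, 2004.
The following Tuesday is November 30, 2004.
The following Thursday is December 2, 2004.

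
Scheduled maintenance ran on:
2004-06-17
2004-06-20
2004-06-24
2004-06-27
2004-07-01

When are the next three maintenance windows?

2004-07-04, 2004-07-08, 2004-07-11

Gaps: 3, 4, 3, 4 days — not constant, but cyclic with period 2.
The events fall on every Thursday and Sunday.
Next Sunday: 2004-07-04.
Next Thursday: 2004-07-08.
The following Sunday is 2004-07-11.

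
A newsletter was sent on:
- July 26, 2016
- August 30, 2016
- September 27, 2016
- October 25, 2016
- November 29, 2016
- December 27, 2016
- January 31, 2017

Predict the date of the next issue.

February 28, 2017

Every date is a Tuesday; gaps 35, 28, 28, 35, 28, 35 days.
Each is the last Tuesday of its month (at least one falls on the 29th or later, ruling out '4th Tuesday').
Last Tuesday of February 2017: February 28, 2017.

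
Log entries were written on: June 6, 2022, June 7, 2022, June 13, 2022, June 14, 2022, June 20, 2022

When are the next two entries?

Every event lands on a Monday or Tuesday (gaps cycle 1, 6, 1, 6).
So the schedule is: every Monday and Tuesday.
Next Tuesday: June 21, 2022.
The following Monday is June 27, 2022.

June 21, 2022; June 27, 2022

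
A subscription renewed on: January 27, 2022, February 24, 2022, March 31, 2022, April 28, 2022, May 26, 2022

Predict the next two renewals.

These are Thursdays with 28, 35, 28, 28-day gaps.
Each is the final Thursday of its month — March 31, 2022 is past the 28th, so '4th Thursday' doesn't fit.
June 2022 ends with Thursday June 30, 2022.
July 2022 ends with Thursday July 28, 2022.

June 30, 2022; July 28, 2022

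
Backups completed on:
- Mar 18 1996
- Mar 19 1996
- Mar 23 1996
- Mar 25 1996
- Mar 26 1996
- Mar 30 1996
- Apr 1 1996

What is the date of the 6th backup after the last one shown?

Apr 15 1996

Gaps: 1, 4, 2, 1, 4, 2 days — not constant, but cyclic with period 3.
The events fall on every Monday, Tuesday and Saturday.
The following Tuesday is Apr 2 1996.
Next Saturday: Apr 6 1996.
The following Monday is Apr 8 1996.
Next Tuesday: Apr 9 1996.
Next Saturday: Apr 13 1996.
Next Monday: Apr 15 1996.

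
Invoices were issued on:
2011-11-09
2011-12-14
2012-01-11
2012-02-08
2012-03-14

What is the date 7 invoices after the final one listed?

2012-10-10

These are Wednesdays at 28- or 35-day spacing (35, 28, 28, 35).
The pattern: 2nd Wednesday of the month.
2nd Wednesday of April 2012: 2012-04-11.
2nd Wednesday of May 2012: 2012-05-09.
2nd Wednesday of June 2012: 2012-06-13.
2nd Wednesday of July 2012: 2012-07-11.
August 2012 — 2nd Wednesday is 2012-08-08.
September 2012 — 2nd Wednesday is 2012-09-12.
2nd Wednesday of October 2012: 2012-10-10.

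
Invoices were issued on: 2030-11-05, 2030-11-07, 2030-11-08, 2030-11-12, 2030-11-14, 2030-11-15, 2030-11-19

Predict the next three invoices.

The gap pattern 2, 1, 4, 2, 1, 4 repeats every 3 events.
These are the Tuesdays, Thursdays and Fridays of each week.
Next Thursday: 2030-11-21.
The following Friday is 2030-11-22.
The following Tuesday is 2030-11-26.

2030-11-21, 2030-11-22, 2030-11-26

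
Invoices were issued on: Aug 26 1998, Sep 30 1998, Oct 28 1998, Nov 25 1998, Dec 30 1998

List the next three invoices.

Jan 27 1999, Feb 24 1999, Mar 31 1999

These are Wednesdays with 35, 28, 28, 35-day gaps.
Each is the final Wednesday of its month — Sep 30 1998 is past the 28th, so '4th Wednesday' doesn't fit.
Last Wednesday of January 1999: Jan 27 1999.
February 1999 ends with Wednesday Feb 24 1999.
Last Wednesday of March 1999: Mar 31 1999.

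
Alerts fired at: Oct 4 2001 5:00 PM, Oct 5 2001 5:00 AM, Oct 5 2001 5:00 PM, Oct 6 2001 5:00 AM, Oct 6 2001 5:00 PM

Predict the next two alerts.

Spacing: 12, 12, 12, 12 h — constant 12 h.
Oct 6 2001 5:00 PM + 12 h = Oct 7 2001 5:00 AM.
Oct 7 2001 5:00 AM + 12 h = Oct 7 2001 5:00 PM.

Oct 7 2001 5:00 AM, Oct 7 2001 5:00 PM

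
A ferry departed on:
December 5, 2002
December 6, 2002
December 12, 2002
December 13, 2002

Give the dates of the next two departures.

The gap pattern 1, 6, 1 repeats every 2 events.
These are the Thursdays and Fridays of each week.
The following Thursday is December 19, 2002.
The following Friday is December 20, 2002.

December 19, 2002; December 20, 2002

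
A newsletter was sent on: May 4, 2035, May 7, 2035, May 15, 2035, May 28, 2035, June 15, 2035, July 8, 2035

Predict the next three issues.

August 5, 2035; September 7, 2035; October 15, 2035

The spacing grows by 5 each time: 3, 8, 13, 18, 23 days.
Next gap: 28 days. July 8, 2035 + 28 days = August 5, 2035.
Next gap: 33 days. August 5, 2035 + 33 days = September 7, 2035.
Next gap: 38 days. September 7, 2035 + 38 days = October 15, 2035.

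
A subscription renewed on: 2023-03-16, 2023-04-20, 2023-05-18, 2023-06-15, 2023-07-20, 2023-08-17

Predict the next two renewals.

2023-09-21, 2023-10-19

All dates are Thursdays, 35, 28, 28, 35, 28 days apart.
Specifically, the 3rd Thursday of each month.
3rd Thursday of September 2023: 2023-09-21.
October 2023 — 3rd Thursday is 2023-10-19.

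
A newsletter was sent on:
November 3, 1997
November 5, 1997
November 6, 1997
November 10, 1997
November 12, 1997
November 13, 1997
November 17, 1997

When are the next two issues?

November 19, 1997; November 20, 1997

The gap pattern 2, 1, 4, 2, 1, 4 repeats every 3 events.
These are the Mondays, Wednesdays and Thursdays of each week.
The following Wednesday is November 19, 1997.
Next Thursday: November 20, 1997.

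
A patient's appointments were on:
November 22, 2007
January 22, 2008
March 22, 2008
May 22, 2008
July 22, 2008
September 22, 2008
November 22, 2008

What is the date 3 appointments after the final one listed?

May 22, 2009

The day-of-month is always 22 (61, 60, 61, 61, 62, 61 days between events).
So this recurs on the 22nd of every 2 months.
January 2009: January 22, 2009.
Next: March 2009 → March 22, 2009.
May 2009: May 22, 2009.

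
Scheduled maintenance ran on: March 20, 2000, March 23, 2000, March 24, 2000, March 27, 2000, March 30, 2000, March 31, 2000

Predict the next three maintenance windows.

April 3, 2000; April 6, 2000; April 7, 2000

The gap pattern 3, 1, 3, 3, 1 repeats every 3 events.
These are the Mondays, Thursdays and Fridays of each week.
The following Monday is April 3, 2000.
Next Thursday: April 6, 2000.
The following Friday is April 7, 2000.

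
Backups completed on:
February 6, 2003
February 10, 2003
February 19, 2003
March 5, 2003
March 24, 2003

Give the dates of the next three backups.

April 17, 2003; May 16, 2003; June 19, 2003

The spacing grows by 5 each time: 4, 9, 14, 19 days.
Next gap: 24 days. March 24, 2003 + 24 days = April 17, 2003.
Next gap: 29 days. April 17, 2003 + 29 days = May 16, 2003.
Next gap: 34 days. May 16, 2003 + 34 days = June 19, 2003.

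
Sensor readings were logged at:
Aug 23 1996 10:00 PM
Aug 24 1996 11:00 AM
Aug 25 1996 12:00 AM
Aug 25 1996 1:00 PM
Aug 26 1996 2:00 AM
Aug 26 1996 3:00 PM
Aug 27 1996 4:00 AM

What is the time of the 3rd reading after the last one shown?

Aug 28 1996 7:00 PM

The interval is a steady 13 hours (13, 13, 13, 13, 13, 13).
Aug 27 1996 4:00 AM + 13 h = Aug 27 1996 5:00 PM.
Aug 27 1996 5:00 PM + 13 h = Aug 28 1996 6:00 AM.
Aug 28 1996 6:00 AM + 13 h = Aug 28 1996 7:00 PM.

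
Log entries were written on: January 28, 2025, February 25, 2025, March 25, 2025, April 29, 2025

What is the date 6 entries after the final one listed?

October 28, 2025

All Tuesdays; the gaps (28, 28, 35) vary with month length.
This is the last Tuesday of each month.
May 2025 ends with Tuesday May 27, 2025.
June 2025 ends with Tuesday June 24, 2025.
Last Tuesday of July 2025: July 29, 2025.
Last Tuesday of August 2025: August 26, 2025.
September 2025 ends with Tuesday September 30, 2025.
October 2025 ends with Tuesday October 28, 2025.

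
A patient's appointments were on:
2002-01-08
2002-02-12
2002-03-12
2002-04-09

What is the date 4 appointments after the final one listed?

2002-08-13

These are Tuesdays at 28- or 35-day spacing (35, 28, 28).
The pattern: 2nd Tuesday of the month.
2nd Tuesday of May 2002: 2002-05-14.
June 2002 — 2nd Tuesday is 2002-06-11.
July 2002 — 2nd Tuesday is 2002-07-09.
August 2002 — 2nd Tuesday is 2002-08-13.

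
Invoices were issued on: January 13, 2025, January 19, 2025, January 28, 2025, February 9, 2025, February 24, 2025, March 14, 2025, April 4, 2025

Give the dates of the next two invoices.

April 28, 2025; May 25, 2025

Intervals are 6, 9, 12, 15, 18, 21 days — an arithmetic progression with common difference 3.
Next gap: 24 days. April 4, 2025 + 24 days = April 28, 2025.
Next gap: 27 days. April 28, 2025 + 27 days = May 25, 2025.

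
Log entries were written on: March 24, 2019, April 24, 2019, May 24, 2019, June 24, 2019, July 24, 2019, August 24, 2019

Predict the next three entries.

The day-of-month is always 24 (31, 30, 31, 30, 31 days between events).
So this recurs on the 24th of each month.
Next: September 2019 → September 24, 2019.
October 2019: October 24, 2019.
November 2019: November 24, 2019.

September 24, 2019; October 24, 2019; November 24, 2019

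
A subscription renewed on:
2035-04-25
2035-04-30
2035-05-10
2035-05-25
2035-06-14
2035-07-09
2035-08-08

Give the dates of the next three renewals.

Intervals are 5, 10, 15, 20, 25, 30 days — an arithmetic progression with common difference 5.
Next gap: 35 days. 2035-08-08 + 35 days = 2035-09-12.
Next gap: 40 days. 2035-09-12 + 40 days = 2035-10-22.
Next gap: 45 days. 2035-10-22 + 45 days = 2035-12-06.

2035-09-12, 2035-10-22, 2035-12-06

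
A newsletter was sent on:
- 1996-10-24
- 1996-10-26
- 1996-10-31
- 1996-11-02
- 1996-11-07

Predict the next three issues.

1996-11-09, 1996-11-14, 1996-11-16

Every event lands on a Thursday or Saturday (gaps cycle 2, 5, 2, 5).
So the schedule is: every Thursday and Saturday.
Next Saturday: 1996-11-09.
The following Thursday is 1996-11-14.
Next Saturday: 1996-11-16.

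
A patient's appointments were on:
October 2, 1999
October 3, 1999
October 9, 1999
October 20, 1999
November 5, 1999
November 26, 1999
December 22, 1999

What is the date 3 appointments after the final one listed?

April 8, 2000

Intervals are 1, 6, 11, 16, 21, 26 days — an arithmetic progression with common difference 5.
Next gap: 31 days. December 22, 1999 + 31 days = January 22, 2000.
Next gap: 36 days. January 22, 2000 + 36 days = February 27, 2000.
Next gap: 41 days. February 27, 2000 + 41 days = April 8, 2000.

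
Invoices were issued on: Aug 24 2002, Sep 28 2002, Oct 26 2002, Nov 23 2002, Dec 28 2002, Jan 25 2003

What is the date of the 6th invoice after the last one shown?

These are Saturdays at 28- or 35-day spacing (35, 28, 28, 35, 28).
The pattern: 4th Saturday of the month.
February 2003 — 4th Saturday is Feb 22 2003.
March 2003 — 4th Saturday is Mar 22 2003.
4th Saturday of April 2003: Apr 26 2003.
May 2003 — 4th Saturday is May 24 2003.
June 2003 — 4th Saturday is Jun 28 2003.
4th Saturday of July 2003: Jul 26 2003.

Jul 26 2003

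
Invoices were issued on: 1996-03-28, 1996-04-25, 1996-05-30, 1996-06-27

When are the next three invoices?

1996-07-25, 1996-08-29, 1996-09-26

These are Thursdays with 28, 35, 28-day gaps.
Each is the final Thursday of its month — 1996-05-30 is past the 28th, so '4th Thursday' doesn't fit.
Last Thursday of July 1996: 1996-07-25.
August 1996 ends with Thursday 1996-08-29.
Last Thursday of September 1996: 1996-09-26.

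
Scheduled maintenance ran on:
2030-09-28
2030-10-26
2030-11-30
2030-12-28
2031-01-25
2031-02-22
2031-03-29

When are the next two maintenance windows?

2031-04-26, 2031-05-31

These are Saturdays with 28, 35, 28, 28, 28, 35-day gaps.
Each is the final Saturday of its month — 2030-11-30 is past the 28th, so '4th Saturday' doesn't fit.
April 2031 ends with Saturday 2031-04-26.
Last Saturday of May 2031: 2031-05-31.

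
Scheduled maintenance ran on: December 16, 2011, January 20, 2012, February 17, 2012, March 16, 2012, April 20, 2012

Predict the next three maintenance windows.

May 18, 2012; June 15, 2012; July 20, 2012

Gaps: 35, 28, 28, 35 days — a mix of 28 and 35. Every date is a Friday.
Each is the 3rd Friday of its month.
May 2012 — 3rd Friday is May 18, 2012.
June 2012 — 3rd Friday is June 15, 2012.
3rd Friday of July 2012: July 20, 2012.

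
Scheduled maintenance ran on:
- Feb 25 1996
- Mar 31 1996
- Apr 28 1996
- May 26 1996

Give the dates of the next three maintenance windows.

All Sundays; the gaps (35, 28, 28) vary with month length.
This is the last Sunday of each month.
June 1996 ends with Sunday Jun 30 1996.
Last Sunday of July 1996: Jul 28 1996.
Last Sunday of August 1996: Aug 25 1996.

Jun 30 1996, Jul 28 1996, Aug 25 1996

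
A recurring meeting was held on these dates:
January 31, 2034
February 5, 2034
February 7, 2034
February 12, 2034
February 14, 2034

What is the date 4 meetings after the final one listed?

February 28, 2034

Every event lands on a Tuesday or Sunday (gaps cycle 5, 2, 5, 2).
So the schedule is: every Tuesday and Sunday.
Next Sunday: February 19, 2034.
Next Tuesday: February 21, 2034.
Next Sunday: February 26, 2034.
Next Tuesday: February 28, 2034.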